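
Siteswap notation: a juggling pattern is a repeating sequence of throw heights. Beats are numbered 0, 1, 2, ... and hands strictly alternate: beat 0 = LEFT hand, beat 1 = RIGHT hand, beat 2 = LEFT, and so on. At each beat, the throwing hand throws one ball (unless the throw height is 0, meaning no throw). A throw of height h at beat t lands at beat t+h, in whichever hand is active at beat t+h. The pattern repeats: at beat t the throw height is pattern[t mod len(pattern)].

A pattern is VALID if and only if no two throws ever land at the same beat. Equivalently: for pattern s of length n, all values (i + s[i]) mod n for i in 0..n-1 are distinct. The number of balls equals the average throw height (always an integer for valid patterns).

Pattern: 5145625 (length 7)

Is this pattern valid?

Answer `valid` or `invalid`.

i=0: (i + s[i]) mod n = (0 + 5) mod 7 = 5
i=1: (i + s[i]) mod n = (1 + 1) mod 7 = 2
i=2: (i + s[i]) mod n = (2 + 4) mod 7 = 6
i=3: (i + s[i]) mod n = (3 + 5) mod 7 = 1
i=4: (i + s[i]) mod n = (4 + 6) mod 7 = 3
i=5: (i + s[i]) mod n = (5 + 2) mod 7 = 0
i=6: (i + s[i]) mod n = (6 + 5) mod 7 = 4
Residues: [5, 2, 6, 1, 3, 0, 4], distinct: True

Answer: valid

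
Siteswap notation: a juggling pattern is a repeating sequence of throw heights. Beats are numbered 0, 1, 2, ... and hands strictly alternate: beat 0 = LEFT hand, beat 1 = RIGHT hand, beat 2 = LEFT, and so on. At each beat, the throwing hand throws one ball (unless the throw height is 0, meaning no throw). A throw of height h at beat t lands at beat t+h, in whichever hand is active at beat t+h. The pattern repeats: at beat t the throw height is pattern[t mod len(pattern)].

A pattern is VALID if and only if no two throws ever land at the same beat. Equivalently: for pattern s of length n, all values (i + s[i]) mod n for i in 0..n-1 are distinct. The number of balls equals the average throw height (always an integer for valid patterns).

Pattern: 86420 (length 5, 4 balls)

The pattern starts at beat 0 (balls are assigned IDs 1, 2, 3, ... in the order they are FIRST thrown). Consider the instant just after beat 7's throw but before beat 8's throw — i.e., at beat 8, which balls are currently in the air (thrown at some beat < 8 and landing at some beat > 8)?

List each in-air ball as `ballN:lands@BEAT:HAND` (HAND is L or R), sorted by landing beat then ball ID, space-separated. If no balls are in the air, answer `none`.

Beat 0 (L): throw ball1 h=8 -> lands@8:L; in-air after throw: [b1@8:L]
Beat 1 (R): throw ball2 h=6 -> lands@7:R; in-air after throw: [b2@7:R b1@8:L]
Beat 2 (L): throw ball3 h=4 -> lands@6:L; in-air after throw: [b3@6:L b2@7:R b1@8:L]
Beat 3 (R): throw ball4 h=2 -> lands@5:R; in-air after throw: [b4@5:R b3@6:L b2@7:R b1@8:L]
Beat 5 (R): throw ball4 h=8 -> lands@13:R; in-air after throw: [b3@6:L b2@7:R b1@8:L b4@13:R]
Beat 6 (L): throw ball3 h=6 -> lands@12:L; in-air after throw: [b2@7:R b1@8:L b3@12:L b4@13:R]
Beat 7 (R): throw ball2 h=4 -> lands@11:R; in-air after throw: [b1@8:L b2@11:R b3@12:L b4@13:R]
Beat 8 (L): throw ball1 h=2 -> lands@10:L; in-air after throw: [b1@10:L b2@11:R b3@12:L b4@13:R]

Answer: ball2:lands@11:R ball3:lands@12:L ball4:lands@13:R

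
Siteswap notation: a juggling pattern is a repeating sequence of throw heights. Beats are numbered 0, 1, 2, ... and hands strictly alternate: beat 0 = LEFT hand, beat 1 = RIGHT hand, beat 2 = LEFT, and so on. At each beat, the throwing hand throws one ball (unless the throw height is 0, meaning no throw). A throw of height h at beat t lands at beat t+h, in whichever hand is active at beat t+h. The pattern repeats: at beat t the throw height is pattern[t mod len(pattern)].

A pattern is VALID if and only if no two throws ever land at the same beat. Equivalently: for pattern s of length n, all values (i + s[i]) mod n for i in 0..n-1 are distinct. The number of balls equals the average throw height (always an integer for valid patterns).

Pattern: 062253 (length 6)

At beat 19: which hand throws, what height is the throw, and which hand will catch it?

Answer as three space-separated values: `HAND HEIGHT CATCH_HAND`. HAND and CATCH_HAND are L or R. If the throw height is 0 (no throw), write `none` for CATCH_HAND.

Answer: R 6 R

Derivation:
Beat 19: 19 mod 2 = 1, so hand = R
Throw height = pattern[19 mod 6] = pattern[1] = 6
Lands at beat 19+6=25, 25 mod 2 = 1, so catch hand = R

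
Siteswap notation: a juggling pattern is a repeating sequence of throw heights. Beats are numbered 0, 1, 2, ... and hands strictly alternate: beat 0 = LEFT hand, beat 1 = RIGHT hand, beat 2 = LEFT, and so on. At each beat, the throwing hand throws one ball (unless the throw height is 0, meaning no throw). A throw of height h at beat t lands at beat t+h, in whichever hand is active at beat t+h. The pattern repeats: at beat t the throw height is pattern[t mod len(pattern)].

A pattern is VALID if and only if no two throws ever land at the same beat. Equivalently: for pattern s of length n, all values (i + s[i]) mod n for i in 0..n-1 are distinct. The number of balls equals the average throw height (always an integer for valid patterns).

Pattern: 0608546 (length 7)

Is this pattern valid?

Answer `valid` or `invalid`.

Answer: invalid

Derivation:
i=0: (i + s[i]) mod n = (0 + 0) mod 7 = 0
i=1: (i + s[i]) mod n = (1 + 6) mod 7 = 0
i=2: (i + s[i]) mod n = (2 + 0) mod 7 = 2
i=3: (i + s[i]) mod n = (3 + 8) mod 7 = 4
i=4: (i + s[i]) mod n = (4 + 5) mod 7 = 2
i=5: (i + s[i]) mod n = (5 + 4) mod 7 = 2
i=6: (i + s[i]) mod n = (6 + 6) mod 7 = 5
Residues: [0, 0, 2, 4, 2, 2, 5], distinct: False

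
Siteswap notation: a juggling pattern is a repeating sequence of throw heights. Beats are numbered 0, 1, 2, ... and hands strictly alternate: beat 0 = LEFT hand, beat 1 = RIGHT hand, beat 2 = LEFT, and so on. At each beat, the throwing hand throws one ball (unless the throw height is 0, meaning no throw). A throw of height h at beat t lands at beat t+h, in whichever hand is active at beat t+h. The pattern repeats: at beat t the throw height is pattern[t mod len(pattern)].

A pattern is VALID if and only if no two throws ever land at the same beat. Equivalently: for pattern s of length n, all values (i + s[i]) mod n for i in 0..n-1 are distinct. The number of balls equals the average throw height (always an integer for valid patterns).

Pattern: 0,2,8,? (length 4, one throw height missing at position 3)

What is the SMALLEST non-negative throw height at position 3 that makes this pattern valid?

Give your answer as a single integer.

i=0: (0 + 0) mod 4 = 0
i=1: (1 + 2) mod 4 = 3
i=2: (2 + 8) mod 4 = 2
i=3: s[i]=? (unknown)
Known residues: [0, 2, 3]; need a permutation of 0..3, so missing residue r = 1
Need (3 + s) mod 4 = 1; smallest s = (1 - 3) mod 4 = 2

Answer: 2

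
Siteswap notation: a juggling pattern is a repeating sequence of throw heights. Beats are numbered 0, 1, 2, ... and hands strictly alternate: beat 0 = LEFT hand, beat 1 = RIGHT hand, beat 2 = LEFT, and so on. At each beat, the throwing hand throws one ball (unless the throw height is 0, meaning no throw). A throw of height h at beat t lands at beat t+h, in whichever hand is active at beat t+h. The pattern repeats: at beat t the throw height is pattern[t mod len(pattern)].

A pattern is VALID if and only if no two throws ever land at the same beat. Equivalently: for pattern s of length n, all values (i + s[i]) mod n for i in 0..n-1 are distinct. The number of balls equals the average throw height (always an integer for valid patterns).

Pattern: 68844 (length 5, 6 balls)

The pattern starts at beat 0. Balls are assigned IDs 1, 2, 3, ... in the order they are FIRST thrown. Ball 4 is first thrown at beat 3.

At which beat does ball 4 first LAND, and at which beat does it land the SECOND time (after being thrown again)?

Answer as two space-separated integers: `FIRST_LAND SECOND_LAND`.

Answer: 7 15

Derivation:
Beat 0 (L): throw ball1 h=6 -> lands@6:L; in-air after throw: [b1@6:L]
Beat 1 (R): throw ball2 h=8 -> lands@9:R; in-air after throw: [b1@6:L b2@9:R]
Beat 2 (L): throw ball3 h=8 -> lands@10:L; in-air after throw: [b1@6:L b2@9:R b3@10:L]
Beat 3 (R): throw ball4 h=4 -> lands@7:R; in-air after throw: [b1@6:L b4@7:R b2@9:R b3@10:L]
Beat 4 (L): throw ball5 h=4 -> lands@8:L; in-air after throw: [b1@6:L b4@7:R b5@8:L b2@9:R b3@10:L]
Beat 5 (R): throw ball6 h=6 -> lands@11:R; in-air after throw: [b1@6:L b4@7:R b5@8:L b2@9:R b3@10:L b6@11:R]
Beat 6 (L): throw ball1 h=8 -> lands@14:L; in-air after throw: [b4@7:R b5@8:L b2@9:R b3@10:L b6@11:R b1@14:L]
Beat 7 (R): throw ball4 h=8 -> lands@15:R; in-air after throw: [b5@8:L b2@9:R b3@10:L b6@11:R b1@14:L b4@15:R]
Beat 8 (L): throw ball5 h=4 -> lands@12:L; in-air after throw: [b2@9:R b3@10:L b6@11:R b5@12:L b1@14:L b4@15:R]
Beat 9 (R): throw ball2 h=4 -> lands@13:R; in-air after throw: [b3@10:L b6@11:R b5@12:L b2@13:R b1@14:L b4@15:R]
Beat 10 (L): throw ball3 h=6 -> lands@16:L; in-air after throw: [b6@11:R b5@12:L b2@13:R b1@14:L b4@15:R b3@16:L]
Beat 11 (R): throw ball6 h=8 -> lands@19:R; in-air after throw: [b5@12:L b2@13:R b1@14:L b4@15:R b3@16:L b6@19:R]
Beat 12 (L): throw ball5 h=8 -> lands@20:L; in-air after throw: [b2@13:R b1@14:L b4@15:R b3@16:L b6@19:R b5@20:L]
Beat 13 (R): throw ball2 h=4 -> lands@17:R; in-air after throw: [b1@14:L b4@15:R b3@16:L b2@17:R b6@19:R b5@20:L]
Beat 14 (L): throw ball1 h=4 -> lands@18:L; in-air after throw: [b4@15:R b3@16:L b2@17:R b1@18:L b6@19:R b5@20:L]
Beat 15 (R): throw ball4 h=6 -> lands@21:R; in-air after throw: [b3@16:L b2@17:R b1@18:L b6@19:R b5@20:L b4@21:R]
Ball 4: thrown@3 h=4 -> first land @7; rethrown@7 h=8 -> second land @15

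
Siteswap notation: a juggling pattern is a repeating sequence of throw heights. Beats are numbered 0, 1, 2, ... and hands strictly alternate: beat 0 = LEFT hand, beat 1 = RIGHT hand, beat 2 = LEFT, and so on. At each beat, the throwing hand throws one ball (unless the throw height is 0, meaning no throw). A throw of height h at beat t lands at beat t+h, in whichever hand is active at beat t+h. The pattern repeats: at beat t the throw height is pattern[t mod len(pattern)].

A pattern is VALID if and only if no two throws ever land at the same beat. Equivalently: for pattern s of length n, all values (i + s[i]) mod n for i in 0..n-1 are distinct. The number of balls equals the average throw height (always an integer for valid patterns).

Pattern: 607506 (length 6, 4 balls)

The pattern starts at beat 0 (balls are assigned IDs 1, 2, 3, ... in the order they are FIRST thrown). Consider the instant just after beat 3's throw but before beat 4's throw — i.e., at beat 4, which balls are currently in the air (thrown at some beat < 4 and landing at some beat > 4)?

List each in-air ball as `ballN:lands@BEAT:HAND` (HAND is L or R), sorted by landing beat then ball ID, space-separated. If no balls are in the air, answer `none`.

Beat 0 (L): throw ball1 h=6 -> lands@6:L; in-air after throw: [b1@6:L]
Beat 2 (L): throw ball2 h=7 -> lands@9:R; in-air after throw: [b1@6:L b2@9:R]
Beat 3 (R): throw ball3 h=5 -> lands@8:L; in-air after throw: [b1@6:L b3@8:L b2@9:R]

Answer: ball1:lands@6:L ball3:lands@8:L ball2:lands@9:R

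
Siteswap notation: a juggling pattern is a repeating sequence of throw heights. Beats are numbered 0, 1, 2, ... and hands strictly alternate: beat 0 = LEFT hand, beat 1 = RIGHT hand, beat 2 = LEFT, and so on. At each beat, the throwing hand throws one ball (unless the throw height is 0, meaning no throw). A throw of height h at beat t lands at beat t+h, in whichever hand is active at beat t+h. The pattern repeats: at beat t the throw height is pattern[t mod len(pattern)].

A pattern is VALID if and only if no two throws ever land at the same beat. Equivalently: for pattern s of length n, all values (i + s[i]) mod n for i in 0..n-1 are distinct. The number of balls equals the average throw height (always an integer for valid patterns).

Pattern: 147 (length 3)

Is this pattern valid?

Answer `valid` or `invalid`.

Answer: valid

Derivation:
i=0: (i + s[i]) mod n = (0 + 1) mod 3 = 1
i=1: (i + s[i]) mod n = (1 + 4) mod 3 = 2
i=2: (i + s[i]) mod n = (2 + 7) mod 3 = 0
Residues: [1, 2, 0], distinct: True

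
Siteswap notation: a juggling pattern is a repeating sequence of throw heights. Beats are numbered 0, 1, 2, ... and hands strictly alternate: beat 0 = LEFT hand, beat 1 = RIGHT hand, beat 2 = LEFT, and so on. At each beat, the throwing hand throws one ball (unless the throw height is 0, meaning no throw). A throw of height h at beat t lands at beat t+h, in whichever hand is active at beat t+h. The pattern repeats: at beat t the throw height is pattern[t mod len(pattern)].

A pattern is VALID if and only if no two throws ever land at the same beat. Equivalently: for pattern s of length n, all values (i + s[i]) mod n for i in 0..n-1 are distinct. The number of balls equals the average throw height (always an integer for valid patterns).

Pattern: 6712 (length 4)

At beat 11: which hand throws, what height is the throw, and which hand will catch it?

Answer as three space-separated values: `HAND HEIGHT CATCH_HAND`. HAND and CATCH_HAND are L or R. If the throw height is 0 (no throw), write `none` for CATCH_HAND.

Beat 11: 11 mod 2 = 1, so hand = R
Throw height = pattern[11 mod 4] = pattern[3] = 2
Lands at beat 11+2=13, 13 mod 2 = 1, so catch hand = R

Answer: R 2 R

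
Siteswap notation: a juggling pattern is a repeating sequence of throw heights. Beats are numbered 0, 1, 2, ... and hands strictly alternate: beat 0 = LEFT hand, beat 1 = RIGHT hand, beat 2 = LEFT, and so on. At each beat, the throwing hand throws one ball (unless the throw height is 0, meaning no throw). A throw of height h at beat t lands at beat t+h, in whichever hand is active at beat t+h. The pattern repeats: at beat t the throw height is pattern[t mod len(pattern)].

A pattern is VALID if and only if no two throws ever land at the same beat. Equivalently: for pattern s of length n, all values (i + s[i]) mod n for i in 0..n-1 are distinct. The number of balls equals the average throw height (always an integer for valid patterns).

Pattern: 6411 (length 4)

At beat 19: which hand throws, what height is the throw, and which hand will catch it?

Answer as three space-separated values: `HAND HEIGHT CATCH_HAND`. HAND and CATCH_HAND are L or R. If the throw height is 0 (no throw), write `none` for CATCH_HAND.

Answer: R 1 L

Derivation:
Beat 19: 19 mod 2 = 1, so hand = R
Throw height = pattern[19 mod 4] = pattern[3] = 1
Lands at beat 19+1=20, 20 mod 2 = 0, so catch hand = L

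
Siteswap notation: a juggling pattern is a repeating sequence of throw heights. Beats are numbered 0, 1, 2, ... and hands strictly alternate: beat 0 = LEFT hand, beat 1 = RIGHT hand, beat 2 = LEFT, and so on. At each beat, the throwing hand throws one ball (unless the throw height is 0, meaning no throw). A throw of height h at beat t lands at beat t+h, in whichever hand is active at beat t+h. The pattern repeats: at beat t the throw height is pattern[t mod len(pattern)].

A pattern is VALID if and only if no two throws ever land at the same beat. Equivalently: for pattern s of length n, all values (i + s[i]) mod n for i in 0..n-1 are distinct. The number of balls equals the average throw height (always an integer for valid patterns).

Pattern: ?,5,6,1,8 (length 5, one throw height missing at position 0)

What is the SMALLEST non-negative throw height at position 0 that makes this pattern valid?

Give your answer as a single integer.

i=0: s[i]=? (unknown)
i=1: (1 + 5) mod 5 = 1
i=2: (2 + 6) mod 5 = 3
i=3: (3 + 1) mod 5 = 4
i=4: (4 + 8) mod 5 = 2
Known residues: [1, 2, 3, 4]; need a permutation of 0..4, so missing residue r = 0
Need (0 + s) mod 5 = 0; smallest s = (0 - 0) mod 5 = 0

Answer: 0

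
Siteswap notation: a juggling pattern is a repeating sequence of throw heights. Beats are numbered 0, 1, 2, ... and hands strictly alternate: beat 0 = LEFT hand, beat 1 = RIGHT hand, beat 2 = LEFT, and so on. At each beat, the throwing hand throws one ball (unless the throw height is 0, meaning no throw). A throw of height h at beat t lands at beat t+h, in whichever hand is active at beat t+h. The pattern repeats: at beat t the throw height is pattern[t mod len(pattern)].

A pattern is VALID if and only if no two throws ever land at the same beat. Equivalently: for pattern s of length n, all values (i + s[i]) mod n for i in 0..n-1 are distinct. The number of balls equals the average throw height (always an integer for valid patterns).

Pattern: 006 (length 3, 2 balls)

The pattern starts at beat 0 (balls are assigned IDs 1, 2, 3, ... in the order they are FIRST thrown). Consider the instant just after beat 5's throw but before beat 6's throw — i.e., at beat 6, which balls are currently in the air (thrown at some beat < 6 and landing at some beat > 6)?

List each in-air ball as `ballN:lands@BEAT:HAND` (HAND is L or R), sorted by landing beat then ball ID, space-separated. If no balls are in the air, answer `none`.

Answer: ball1:lands@8:L ball2:lands@11:R

Derivation:
Beat 2 (L): throw ball1 h=6 -> lands@8:L; in-air after throw: [b1@8:L]
Beat 5 (R): throw ball2 h=6 -> lands@11:R; in-air after throw: [b1@8:L b2@11:R]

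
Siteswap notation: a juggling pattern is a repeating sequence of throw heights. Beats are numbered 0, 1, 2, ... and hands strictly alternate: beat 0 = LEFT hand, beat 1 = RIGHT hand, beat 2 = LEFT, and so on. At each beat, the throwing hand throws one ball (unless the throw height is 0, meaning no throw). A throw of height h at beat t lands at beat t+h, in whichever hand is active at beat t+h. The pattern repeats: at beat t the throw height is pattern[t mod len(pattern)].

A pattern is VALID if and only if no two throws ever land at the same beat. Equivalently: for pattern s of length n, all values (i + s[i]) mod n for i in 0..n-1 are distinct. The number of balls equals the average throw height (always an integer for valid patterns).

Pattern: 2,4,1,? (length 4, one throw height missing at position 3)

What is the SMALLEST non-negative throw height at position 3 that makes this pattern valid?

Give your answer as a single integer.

i=0: (0 + 2) mod 4 = 2
i=1: (1 + 4) mod 4 = 1
i=2: (2 + 1) mod 4 = 3
i=3: s[i]=? (unknown)
Known residues: [1, 2, 3]; need a permutation of 0..3, so missing residue r = 0
Need (3 + s) mod 4 = 0; smallest s = (0 - 3) mod 4 = 1

Answer: 1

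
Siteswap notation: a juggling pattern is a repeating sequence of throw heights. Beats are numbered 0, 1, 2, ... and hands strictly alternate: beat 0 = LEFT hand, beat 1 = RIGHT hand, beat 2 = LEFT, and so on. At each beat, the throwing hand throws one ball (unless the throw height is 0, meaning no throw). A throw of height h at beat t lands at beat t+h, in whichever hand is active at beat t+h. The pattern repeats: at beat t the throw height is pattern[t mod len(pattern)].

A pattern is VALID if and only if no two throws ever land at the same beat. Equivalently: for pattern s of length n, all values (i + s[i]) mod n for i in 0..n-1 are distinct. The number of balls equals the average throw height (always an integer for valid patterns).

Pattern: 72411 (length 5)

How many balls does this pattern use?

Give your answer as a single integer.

Pattern = [7, 2, 4, 1, 1], length n = 5
  position 0: throw height = 7, running sum = 7
  position 1: throw height = 2, running sum = 9
  position 2: throw height = 4, running sum = 13
  position 3: throw height = 1, running sum = 14
  position 4: throw height = 1, running sum = 15
Total sum = 15; balls = sum / n = 15 / 5 = 3

Answer: 3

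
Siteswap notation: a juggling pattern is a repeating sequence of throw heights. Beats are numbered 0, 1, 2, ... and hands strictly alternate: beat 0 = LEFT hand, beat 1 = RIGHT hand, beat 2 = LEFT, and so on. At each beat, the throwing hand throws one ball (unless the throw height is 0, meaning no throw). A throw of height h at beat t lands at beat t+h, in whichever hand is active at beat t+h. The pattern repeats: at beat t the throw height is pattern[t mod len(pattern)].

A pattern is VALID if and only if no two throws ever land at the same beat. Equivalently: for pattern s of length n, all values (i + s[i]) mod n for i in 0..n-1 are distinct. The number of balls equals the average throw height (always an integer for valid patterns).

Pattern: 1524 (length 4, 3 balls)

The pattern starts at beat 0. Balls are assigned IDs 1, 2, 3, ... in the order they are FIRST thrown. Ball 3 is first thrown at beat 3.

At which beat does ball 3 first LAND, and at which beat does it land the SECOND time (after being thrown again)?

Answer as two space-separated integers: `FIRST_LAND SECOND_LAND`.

Beat 0 (L): throw ball1 h=1 -> lands@1:R; in-air after throw: [b1@1:R]
Beat 1 (R): throw ball1 h=5 -> lands@6:L; in-air after throw: [b1@6:L]
Beat 2 (L): throw ball2 h=2 -> lands@4:L; in-air after throw: [b2@4:L b1@6:L]
Beat 3 (R): throw ball3 h=4 -> lands@7:R; in-air after throw: [b2@4:L b1@6:L b3@7:R]
Beat 4 (L): throw ball2 h=1 -> lands@5:R; in-air after throw: [b2@5:R b1@6:L b3@7:R]
Beat 5 (R): throw ball2 h=5 -> lands@10:L; in-air after throw: [b1@6:L b3@7:R b2@10:L]
Beat 6 (L): throw ball1 h=2 -> lands@8:L; in-air after throw: [b3@7:R b1@8:L b2@10:L]
Beat 7 (R): throw ball3 h=4 -> lands@11:R; in-air after throw: [b1@8:L b2@10:L b3@11:R]
Beat 8 (L): throw ball1 h=1 -> lands@9:R; in-air after throw: [b1@9:R b2@10:L b3@11:R]
Beat 9 (R): throw ball1 h=5 -> lands@14:L; in-air after throw: [b2@10:L b3@11:R b1@14:L]
Beat 10 (L): throw ball2 h=2 -> lands@12:L; in-air after throw: [b3@11:R b2@12:L b1@14:L]
Beat 11 (R): throw ball3 h=4 -> lands@15:R; in-air after throw: [b2@12:L b1@14:L b3@15:R]
Ball 3: thrown@3 h=4 -> first land @7; rethrown@7 h=4 -> second land @11

Answer: 7 11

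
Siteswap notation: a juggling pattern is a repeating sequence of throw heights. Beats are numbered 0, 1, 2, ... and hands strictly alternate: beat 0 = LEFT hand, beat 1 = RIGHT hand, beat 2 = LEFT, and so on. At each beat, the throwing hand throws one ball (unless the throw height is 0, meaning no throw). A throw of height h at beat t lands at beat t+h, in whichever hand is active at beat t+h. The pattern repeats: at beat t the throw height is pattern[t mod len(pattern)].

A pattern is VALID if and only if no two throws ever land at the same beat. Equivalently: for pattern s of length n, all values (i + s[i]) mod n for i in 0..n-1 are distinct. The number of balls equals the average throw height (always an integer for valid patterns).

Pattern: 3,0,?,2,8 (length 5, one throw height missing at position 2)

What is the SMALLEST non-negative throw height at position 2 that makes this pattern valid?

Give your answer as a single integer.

Answer: 2

Derivation:
i=0: (0 + 3) mod 5 = 3
i=1: (1 + 0) mod 5 = 1
i=2: s[i]=? (unknown)
i=3: (3 + 2) mod 5 = 0
i=4: (4 + 8) mod 5 = 2
Known residues: [0, 1, 2, 3]; need a permutation of 0..4, so missing residue r = 4
Need (2 + s) mod 5 = 4; smallest s = (4 - 2) mod 5 = 2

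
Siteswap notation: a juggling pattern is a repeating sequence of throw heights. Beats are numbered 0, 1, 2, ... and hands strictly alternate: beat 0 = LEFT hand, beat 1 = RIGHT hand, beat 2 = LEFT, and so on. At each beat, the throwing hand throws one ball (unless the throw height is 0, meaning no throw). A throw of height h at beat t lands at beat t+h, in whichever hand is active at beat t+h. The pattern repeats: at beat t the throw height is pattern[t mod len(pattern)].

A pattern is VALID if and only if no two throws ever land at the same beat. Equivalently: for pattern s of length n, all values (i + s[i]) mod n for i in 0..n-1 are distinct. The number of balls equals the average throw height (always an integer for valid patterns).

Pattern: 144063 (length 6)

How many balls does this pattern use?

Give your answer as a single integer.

Answer: 3

Derivation:
Pattern = [1, 4, 4, 0, 6, 3], length n = 6
  position 0: throw height = 1, running sum = 1
  position 1: throw height = 4, running sum = 5
  position 2: throw height = 4, running sum = 9
  position 3: throw height = 0, running sum = 9
  position 4: throw height = 6, running sum = 15
  position 5: throw height = 3, running sum = 18
Total sum = 18; balls = sum / n = 18 / 6 = 3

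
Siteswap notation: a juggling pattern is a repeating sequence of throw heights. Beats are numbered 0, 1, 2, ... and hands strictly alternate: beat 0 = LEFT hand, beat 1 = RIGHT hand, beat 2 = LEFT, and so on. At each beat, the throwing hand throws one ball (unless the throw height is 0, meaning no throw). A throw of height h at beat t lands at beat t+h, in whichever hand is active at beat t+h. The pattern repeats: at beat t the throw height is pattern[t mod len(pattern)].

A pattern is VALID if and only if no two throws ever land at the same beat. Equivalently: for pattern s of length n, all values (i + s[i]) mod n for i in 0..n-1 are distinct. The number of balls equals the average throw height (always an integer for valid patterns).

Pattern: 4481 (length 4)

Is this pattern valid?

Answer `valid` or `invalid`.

Answer: invalid

Derivation:
i=0: (i + s[i]) mod n = (0 + 4) mod 4 = 0
i=1: (i + s[i]) mod n = (1 + 4) mod 4 = 1
i=2: (i + s[i]) mod n = (2 + 8) mod 4 = 2
i=3: (i + s[i]) mod n = (3 + 1) mod 4 = 0
Residues: [0, 1, 2, 0], distinct: False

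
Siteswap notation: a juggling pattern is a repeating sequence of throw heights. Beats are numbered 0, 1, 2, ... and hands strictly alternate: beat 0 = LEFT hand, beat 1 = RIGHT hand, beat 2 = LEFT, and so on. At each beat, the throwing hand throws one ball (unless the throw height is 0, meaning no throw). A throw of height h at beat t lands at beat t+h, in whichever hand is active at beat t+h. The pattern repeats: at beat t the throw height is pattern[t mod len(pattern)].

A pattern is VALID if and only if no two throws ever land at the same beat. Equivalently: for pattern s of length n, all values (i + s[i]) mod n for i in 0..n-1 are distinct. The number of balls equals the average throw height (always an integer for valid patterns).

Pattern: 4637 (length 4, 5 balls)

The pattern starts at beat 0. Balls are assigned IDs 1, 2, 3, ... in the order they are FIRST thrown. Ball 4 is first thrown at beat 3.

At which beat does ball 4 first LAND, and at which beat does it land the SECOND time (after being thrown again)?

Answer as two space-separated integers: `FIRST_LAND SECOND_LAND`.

Answer: 10 13

Derivation:
Beat 0 (L): throw ball1 h=4 -> lands@4:L; in-air after throw: [b1@4:L]
Beat 1 (R): throw ball2 h=6 -> lands@7:R; in-air after throw: [b1@4:L b2@7:R]
Beat 2 (L): throw ball3 h=3 -> lands@5:R; in-air after throw: [b1@4:L b3@5:R b2@7:R]
Beat 3 (R): throw ball4 h=7 -> lands@10:L; in-air after throw: [b1@4:L b3@5:R b2@7:R b4@10:L]
Beat 4 (L): throw ball1 h=4 -> lands@8:L; in-air after throw: [b3@5:R b2@7:R b1@8:L b4@10:L]
Beat 5 (R): throw ball3 h=6 -> lands@11:R; in-air after throw: [b2@7:R b1@8:L b4@10:L b3@11:R]
Beat 6 (L): throw ball5 h=3 -> lands@9:R; in-air after throw: [b2@7:R b1@8:L b5@9:R b4@10:L b3@11:R]
Beat 7 (R): throw ball2 h=7 -> lands@14:L; in-air after throw: [b1@8:L b5@9:R b4@10:L b3@11:R b2@14:L]
Beat 8 (L): throw ball1 h=4 -> lands@12:L; in-air after throw: [b5@9:R b4@10:L b3@11:R b1@12:L b2@14:L]
Beat 9 (R): throw ball5 h=6 -> lands@15:R; in-air after throw: [b4@10:L b3@11:R b1@12:L b2@14:L b5@15:R]
Beat 10 (L): throw ball4 h=3 -> lands@13:R; in-air after throw: [b3@11:R b1@12:L b4@13:R b2@14:L b5@15:R]
Beat 11 (R): throw ball3 h=7 -> lands@18:L; in-air after throw: [b1@12:L b4@13:R b2@14:L b5@15:R b3@18:L]
Beat 12 (L): throw ball1 h=4 -> lands@16:L; in-air after throw: [b4@13:R b2@14:L b5@15:R b1@16:L b3@18:L]
Beat 13 (R): throw ball4 h=6 -> lands@19:R; in-air after throw: [b2@14:L b5@15:R b1@16:L b3@18:L b4@19:R]
Ball 4: thrown@3 h=7 -> first land @10; rethrown@10 h=3 -> second land @13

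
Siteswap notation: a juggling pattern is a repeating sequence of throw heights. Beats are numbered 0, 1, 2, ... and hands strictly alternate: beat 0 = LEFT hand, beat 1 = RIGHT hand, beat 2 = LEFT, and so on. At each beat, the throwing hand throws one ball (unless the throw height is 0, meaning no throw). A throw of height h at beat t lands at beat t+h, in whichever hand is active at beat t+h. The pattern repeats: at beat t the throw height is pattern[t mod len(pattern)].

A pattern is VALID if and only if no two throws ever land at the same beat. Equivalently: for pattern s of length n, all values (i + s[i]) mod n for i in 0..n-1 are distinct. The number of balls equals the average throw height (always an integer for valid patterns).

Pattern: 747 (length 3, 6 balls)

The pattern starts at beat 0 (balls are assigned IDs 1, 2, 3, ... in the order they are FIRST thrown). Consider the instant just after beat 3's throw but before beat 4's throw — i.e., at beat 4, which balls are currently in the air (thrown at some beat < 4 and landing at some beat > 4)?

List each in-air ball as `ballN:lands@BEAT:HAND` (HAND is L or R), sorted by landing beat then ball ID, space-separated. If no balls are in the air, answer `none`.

Answer: ball2:lands@5:R ball1:lands@7:R ball3:lands@9:R ball4:lands@10:L

Derivation:
Beat 0 (L): throw ball1 h=7 -> lands@7:R; in-air after throw: [b1@7:R]
Beat 1 (R): throw ball2 h=4 -> lands@5:R; in-air after throw: [b2@5:R b1@7:R]
Beat 2 (L): throw ball3 h=7 -> lands@9:R; in-air after throw: [b2@5:R b1@7:R b3@9:R]
Beat 3 (R): throw ball4 h=7 -> lands@10:L; in-air after throw: [b2@5:R b1@7:R b3@9:R b4@10:L]
Beat 4 (L): throw ball5 h=4 -> lands@8:L; in-air after throw: [b2@5:R b1@7:R b5@8:L b3@9:R b4@10:L]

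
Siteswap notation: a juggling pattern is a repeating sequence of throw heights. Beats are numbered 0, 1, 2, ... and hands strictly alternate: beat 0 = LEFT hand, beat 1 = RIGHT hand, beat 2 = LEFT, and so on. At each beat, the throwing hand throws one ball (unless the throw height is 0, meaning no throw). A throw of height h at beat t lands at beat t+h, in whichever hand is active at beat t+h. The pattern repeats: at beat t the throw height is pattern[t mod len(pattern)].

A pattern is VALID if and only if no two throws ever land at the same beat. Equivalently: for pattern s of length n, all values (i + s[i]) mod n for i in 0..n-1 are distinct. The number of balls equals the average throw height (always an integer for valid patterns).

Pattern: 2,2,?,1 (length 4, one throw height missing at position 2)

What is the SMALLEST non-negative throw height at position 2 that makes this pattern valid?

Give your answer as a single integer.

Answer: 3

Derivation:
i=0: (0 + 2) mod 4 = 2
i=1: (1 + 2) mod 4 = 3
i=2: s[i]=? (unknown)
i=3: (3 + 1) mod 4 = 0
Known residues: [0, 2, 3]; need a permutation of 0..3, so missing residue r = 1
Need (2 + s) mod 4 = 1; smallest s = (1 - 2) mod 4 = 3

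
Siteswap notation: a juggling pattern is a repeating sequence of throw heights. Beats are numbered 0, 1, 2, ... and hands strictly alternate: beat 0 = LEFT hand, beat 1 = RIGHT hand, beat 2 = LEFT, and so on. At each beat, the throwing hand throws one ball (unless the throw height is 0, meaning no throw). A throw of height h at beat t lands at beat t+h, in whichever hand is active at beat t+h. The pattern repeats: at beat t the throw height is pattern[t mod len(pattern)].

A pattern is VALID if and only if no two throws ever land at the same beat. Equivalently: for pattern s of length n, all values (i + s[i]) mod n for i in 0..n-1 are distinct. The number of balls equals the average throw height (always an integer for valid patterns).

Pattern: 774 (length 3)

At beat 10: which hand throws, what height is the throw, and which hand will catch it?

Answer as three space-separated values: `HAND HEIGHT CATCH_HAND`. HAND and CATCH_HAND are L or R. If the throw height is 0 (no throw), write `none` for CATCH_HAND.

Answer: L 7 R

Derivation:
Beat 10: 10 mod 2 = 0, so hand = L
Throw height = pattern[10 mod 3] = pattern[1] = 7
Lands at beat 10+7=17, 17 mod 2 = 1, so catch hand = R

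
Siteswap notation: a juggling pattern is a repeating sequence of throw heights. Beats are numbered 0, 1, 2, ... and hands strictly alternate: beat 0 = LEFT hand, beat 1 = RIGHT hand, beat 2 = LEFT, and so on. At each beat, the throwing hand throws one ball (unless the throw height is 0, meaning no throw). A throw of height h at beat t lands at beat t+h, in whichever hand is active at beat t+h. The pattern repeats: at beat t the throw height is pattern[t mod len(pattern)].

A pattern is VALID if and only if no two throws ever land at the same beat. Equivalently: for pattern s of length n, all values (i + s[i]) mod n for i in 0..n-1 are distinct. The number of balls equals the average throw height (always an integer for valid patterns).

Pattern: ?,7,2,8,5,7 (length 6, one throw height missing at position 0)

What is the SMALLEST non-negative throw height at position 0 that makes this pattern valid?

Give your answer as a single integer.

Answer: 1

Derivation:
i=0: s[i]=? (unknown)
i=1: (1 + 7) mod 6 = 2
i=2: (2 + 2) mod 6 = 4
i=3: (3 + 8) mod 6 = 5
i=4: (4 + 5) mod 6 = 3
i=5: (5 + 7) mod 6 = 0
Known residues: [0, 2, 3, 4, 5]; need a permutation of 0..5, so missing residue r = 1
Need (0 + s) mod 6 = 1; smallest s = (1 - 0) mod 6 = 1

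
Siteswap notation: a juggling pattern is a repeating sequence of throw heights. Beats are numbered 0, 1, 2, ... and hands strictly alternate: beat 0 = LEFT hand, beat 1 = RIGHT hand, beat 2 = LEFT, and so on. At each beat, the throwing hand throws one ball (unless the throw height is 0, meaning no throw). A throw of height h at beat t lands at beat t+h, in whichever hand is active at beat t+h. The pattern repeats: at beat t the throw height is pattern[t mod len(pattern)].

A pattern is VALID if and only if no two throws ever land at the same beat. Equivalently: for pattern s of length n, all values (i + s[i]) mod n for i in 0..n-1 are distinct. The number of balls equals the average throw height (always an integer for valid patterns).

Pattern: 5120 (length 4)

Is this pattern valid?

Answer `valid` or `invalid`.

Answer: valid

Derivation:
i=0: (i + s[i]) mod n = (0 + 5) mod 4 = 1
i=1: (i + s[i]) mod n = (1 + 1) mod 4 = 2
i=2: (i + s[i]) mod n = (2 + 2) mod 4 = 0
i=3: (i + s[i]) mod n = (3 + 0) mod 4 = 3
Residues: [1, 2, 0, 3], distinct: True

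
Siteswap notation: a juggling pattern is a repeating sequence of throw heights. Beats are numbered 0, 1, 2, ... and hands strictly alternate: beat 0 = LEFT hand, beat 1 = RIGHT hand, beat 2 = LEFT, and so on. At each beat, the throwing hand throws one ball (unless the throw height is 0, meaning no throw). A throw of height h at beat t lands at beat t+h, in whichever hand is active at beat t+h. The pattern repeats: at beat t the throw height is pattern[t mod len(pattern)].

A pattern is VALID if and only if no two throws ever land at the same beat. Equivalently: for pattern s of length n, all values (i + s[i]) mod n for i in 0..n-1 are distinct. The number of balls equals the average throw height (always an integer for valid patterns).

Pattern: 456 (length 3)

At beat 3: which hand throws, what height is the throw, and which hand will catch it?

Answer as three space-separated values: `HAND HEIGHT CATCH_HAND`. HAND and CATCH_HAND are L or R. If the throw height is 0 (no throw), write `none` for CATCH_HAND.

Answer: R 4 R

Derivation:
Beat 3: 3 mod 2 = 1, so hand = R
Throw height = pattern[3 mod 3] = pattern[0] = 4
Lands at beat 3+4=7, 7 mod 2 = 1, so catch hand = R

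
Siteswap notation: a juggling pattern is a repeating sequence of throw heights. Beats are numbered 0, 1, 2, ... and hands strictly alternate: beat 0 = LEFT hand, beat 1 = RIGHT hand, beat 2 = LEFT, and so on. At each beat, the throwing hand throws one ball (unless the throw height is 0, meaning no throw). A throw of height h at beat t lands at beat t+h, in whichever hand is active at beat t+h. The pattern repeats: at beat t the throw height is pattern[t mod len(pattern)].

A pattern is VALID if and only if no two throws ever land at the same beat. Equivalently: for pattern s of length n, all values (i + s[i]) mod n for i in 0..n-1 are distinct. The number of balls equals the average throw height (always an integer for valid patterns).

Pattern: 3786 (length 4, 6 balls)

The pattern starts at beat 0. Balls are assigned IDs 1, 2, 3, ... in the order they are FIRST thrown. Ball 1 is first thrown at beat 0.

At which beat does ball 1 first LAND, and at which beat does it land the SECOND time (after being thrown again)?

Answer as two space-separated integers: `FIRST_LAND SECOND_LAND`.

Answer: 3 9

Derivation:
Beat 0 (L): throw ball1 h=3 -> lands@3:R; in-air after throw: [b1@3:R]
Beat 1 (R): throw ball2 h=7 -> lands@8:L; in-air after throw: [b1@3:R b2@8:L]
Beat 2 (L): throw ball3 h=8 -> lands@10:L; in-air after throw: [b1@3:R b2@8:L b3@10:L]
Beat 3 (R): throw ball1 h=6 -> lands@9:R; in-air after throw: [b2@8:L b1@9:R b3@10:L]
Beat 4 (L): throw ball4 h=3 -> lands@7:R; in-air after throw: [b4@7:R b2@8:L b1@9:R b3@10:L]
Beat 5 (R): throw ball5 h=7 -> lands@12:L; in-air after throw: [b4@7:R b2@8:L b1@9:R b3@10:L b5@12:L]
Beat 6 (L): throw ball6 h=8 -> lands@14:L; in-air after throw: [b4@7:R b2@8:L b1@9:R b3@10:L b5@12:L b6@14:L]
Beat 7 (R): throw ball4 h=6 -> lands@13:R; in-air after throw: [b2@8:L b1@9:R b3@10:L b5@12:L b4@13:R b6@14:L]
Beat 8 (L): throw ball2 h=3 -> lands@11:R; in-air after throw: [b1@9:R b3@10:L b2@11:R b5@12:L b4@13:R b6@14:L]
Beat 9 (R): throw ball1 h=7 -> lands@16:L; in-air after throw: [b3@10:L b2@11:R b5@12:L b4@13:R b6@14:L b1@16:L]
Ball 1: thrown@0 h=3 -> first land @3; rethrown@3 h=6 -> second land @9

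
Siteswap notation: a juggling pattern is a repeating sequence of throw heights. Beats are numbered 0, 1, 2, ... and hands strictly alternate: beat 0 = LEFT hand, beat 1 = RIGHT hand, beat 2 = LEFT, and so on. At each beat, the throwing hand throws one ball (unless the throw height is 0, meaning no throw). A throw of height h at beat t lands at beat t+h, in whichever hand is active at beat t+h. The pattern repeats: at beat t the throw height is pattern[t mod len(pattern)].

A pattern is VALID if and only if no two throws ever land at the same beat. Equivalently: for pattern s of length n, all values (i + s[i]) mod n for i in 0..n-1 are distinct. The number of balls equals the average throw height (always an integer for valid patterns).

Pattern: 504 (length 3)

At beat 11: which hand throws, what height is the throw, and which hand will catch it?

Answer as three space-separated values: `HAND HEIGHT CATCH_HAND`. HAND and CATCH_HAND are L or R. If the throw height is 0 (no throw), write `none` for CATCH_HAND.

Answer: R 4 R

Derivation:
Beat 11: 11 mod 2 = 1, so hand = R
Throw height = pattern[11 mod 3] = pattern[2] = 4
Lands at beat 11+4=15, 15 mod 2 = 1, so catch hand = R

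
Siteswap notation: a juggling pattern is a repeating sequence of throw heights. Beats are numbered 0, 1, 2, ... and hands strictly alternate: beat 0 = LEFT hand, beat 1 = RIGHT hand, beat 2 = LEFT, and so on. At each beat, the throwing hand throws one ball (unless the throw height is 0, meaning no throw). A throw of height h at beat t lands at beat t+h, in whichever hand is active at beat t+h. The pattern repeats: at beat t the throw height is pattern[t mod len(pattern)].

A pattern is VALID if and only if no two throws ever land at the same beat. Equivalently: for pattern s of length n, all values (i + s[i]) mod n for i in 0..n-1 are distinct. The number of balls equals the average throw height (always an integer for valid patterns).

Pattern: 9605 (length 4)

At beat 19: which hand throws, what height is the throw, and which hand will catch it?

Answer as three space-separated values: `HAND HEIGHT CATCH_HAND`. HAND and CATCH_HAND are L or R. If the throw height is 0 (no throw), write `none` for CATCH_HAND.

Beat 19: 19 mod 2 = 1, so hand = R
Throw height = pattern[19 mod 4] = pattern[3] = 5
Lands at beat 19+5=24, 24 mod 2 = 0, so catch hand = L

Answer: R 5 L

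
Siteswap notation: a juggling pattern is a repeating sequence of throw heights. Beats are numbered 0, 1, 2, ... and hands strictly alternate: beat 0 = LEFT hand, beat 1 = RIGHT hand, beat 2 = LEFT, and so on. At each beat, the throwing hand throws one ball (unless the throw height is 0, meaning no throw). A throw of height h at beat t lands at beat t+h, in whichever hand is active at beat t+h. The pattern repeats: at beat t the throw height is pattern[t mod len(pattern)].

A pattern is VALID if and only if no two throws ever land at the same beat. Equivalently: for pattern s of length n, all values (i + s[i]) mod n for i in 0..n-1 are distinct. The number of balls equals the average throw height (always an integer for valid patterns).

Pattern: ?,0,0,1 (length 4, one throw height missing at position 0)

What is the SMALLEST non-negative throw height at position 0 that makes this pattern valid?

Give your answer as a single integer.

i=0: s[i]=? (unknown)
i=1: (1 + 0) mod 4 = 1
i=2: (2 + 0) mod 4 = 2
i=3: (3 + 1) mod 4 = 0
Known residues: [0, 1, 2]; need a permutation of 0..3, so missing residue r = 3
Need (0 + s) mod 4 = 3; smallest s = (3 - 0) mod 4 = 3

Answer: 3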